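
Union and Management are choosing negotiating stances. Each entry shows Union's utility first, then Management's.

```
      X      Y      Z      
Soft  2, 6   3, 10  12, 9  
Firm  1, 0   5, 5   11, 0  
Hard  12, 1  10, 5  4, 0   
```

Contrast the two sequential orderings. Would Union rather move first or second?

second

If Union leads: Management's best replies are Soft→Y, Firm→Y, Hard→Y; Union's induced payoffs 3, 5, 10; outcome (Hard, Y), payoffs (10, 5).
If Management leads: Union's best replies are X→Hard, Y→Hard, Z→Soft; Management's induced payoffs 1, 5, 9; outcome (Soft, Z), payoffs (12, 9).
Union gets 10 moving first and 12 moving second, so Union prefers to move second.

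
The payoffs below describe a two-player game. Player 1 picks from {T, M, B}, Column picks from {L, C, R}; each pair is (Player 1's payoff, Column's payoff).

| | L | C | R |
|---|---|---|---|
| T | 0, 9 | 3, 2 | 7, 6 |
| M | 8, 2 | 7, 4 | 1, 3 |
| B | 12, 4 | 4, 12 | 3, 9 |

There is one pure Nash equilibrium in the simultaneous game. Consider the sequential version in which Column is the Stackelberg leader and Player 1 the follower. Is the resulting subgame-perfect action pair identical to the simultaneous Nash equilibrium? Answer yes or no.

no

Solve by backward induction (Column leads).
- L: Player 1 compares 0, 8, 12 and picks B; Column would get 4.
- C: Player 1 compares 3, 7, 4 and picks M; Column would get 4.
- R: Player 1 compares 7, 1, 3 and picks T; Column would get 6.
Among 4, 4, 6, the best is 6 at R. Subgame-perfect outcome: (T, R) with payoffs (7, 6).
Under simultaneous play:
Player 1's best replies: L→B; C→M; R→T.
Column's best replies: T→L; M→C; B→C.
Only (M, C) has each player best-responding; Nash payoffs (7, 4).
Sequential outcome (T, R) differs from the Nash profile (M, C).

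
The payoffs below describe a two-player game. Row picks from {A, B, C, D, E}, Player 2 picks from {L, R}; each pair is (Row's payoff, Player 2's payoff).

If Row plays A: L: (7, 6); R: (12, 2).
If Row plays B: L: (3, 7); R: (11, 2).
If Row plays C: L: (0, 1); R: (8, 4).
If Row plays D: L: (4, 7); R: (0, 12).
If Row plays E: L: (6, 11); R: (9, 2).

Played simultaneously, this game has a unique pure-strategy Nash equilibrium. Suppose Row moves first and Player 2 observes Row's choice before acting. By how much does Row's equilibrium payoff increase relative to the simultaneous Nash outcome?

Solve by backward induction (Row leads).
- A: Player 2 compares 6, 2 and picks L; Row would get 7.
- B: Player 2 compares 7, 2 and picks L; Row would get 3.
- C: Player 2 compares 1, 4 and picks R; Row would get 8.
- D: Player 2 compares 7, 12 and picks R; Row would get 0.
- E: Player 2 compares 11, 2 and picks L; Row would get 6.
Among 7, 3, 8, 0, 6, the best is 8 at C. Subgame-perfect outcome: (C, R) with payoffs (8, 4).
For the simultaneous game, intersect best replies.
Row's best replies: L→A; R→A.
Player 2's best replies: A→L; B→L; C→R; D→R; E→L.
Only (A, L) has each player best-responding; Nash payoffs (7, 6).
Row's commitment gain: 8 − 7 = 1.

1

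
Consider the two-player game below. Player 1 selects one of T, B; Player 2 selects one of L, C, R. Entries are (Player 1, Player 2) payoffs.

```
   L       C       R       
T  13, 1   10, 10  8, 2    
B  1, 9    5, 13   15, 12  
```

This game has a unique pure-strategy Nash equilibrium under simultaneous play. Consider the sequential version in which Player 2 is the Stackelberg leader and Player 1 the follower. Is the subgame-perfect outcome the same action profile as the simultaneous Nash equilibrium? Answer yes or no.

Solve by backward induction (Player 2 leads).
- L → Player 1 plays T (best of 13, 1); Player 2 gets 1.
- C → Player 1 plays T (best of 10, 5); Player 2 gets 10.
- R → Player 1 plays B (best of 8, 15); Player 2 gets 12.
Maximizing over 1, 10, 12, Player 2 chooses R. Subgame-perfect outcome: (B, R) with payoffs (15, 12).
For the simultaneous game, intersect best replies.
Player 1's best replies: L→T; C→T; R→B.
Player 2's best replies: T→C; B→C.
Only (T, C) has each player best-responding; Nash payoffs (10, 10).
Sequential outcome (B, R) differs from the Nash profile (T, C).

no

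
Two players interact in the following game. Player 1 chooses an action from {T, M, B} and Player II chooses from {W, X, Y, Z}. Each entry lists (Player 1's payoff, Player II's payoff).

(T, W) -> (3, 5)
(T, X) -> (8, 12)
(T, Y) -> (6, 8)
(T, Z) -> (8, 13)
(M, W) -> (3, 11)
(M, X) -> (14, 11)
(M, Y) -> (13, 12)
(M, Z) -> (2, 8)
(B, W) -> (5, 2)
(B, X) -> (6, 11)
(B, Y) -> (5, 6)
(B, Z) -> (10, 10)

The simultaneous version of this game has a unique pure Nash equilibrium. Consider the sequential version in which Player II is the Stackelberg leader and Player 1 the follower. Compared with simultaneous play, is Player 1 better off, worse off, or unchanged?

unchanged

Solve by backward induction (Player II leads).
- W: BR = B, leader payoff 2.
- X: BR = M, leader payoff 11.
- Y: BR = M, leader payoff 12.
- Z: BR = B, leader payoff 10.
Maximizing over 2, 11, 12, 10, Player II chooses Y. Subgame-perfect outcome: (M, Y) with payoffs (13, 12).
Now find the simultaneous Nash equilibrium.
Player 1's best replies: W→B; X→M; Y→M; Z→B.
Player II's best replies: T→Z; M→Y; B→X.
The unique mutual best reply is (M, Y), giving (13, 12).
Player 1 earns 13 sequentially versus 13 at the Nash outcome: unchanged.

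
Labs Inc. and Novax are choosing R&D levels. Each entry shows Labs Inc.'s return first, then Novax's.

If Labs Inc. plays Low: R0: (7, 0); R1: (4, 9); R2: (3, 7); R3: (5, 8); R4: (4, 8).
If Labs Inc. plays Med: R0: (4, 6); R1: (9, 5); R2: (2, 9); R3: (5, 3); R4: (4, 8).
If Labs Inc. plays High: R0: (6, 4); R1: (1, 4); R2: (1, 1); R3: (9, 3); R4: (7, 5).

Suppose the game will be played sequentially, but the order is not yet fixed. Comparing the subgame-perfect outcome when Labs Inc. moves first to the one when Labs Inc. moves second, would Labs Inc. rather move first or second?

first

If Labs Inc. leads: Novax's best replies are Low→R1, Med→R2, High→R4; Labs Inc.'s induced payoffs 4, 2, 7; outcome (High, R4), payoffs (7, 5).
If Novax leads: Labs Inc.'s best replies are R0→Low, R1→Med, R2→Low, R3→High, R4→High; Novax's induced payoffs 0, 5, 7, 3, 5; outcome (Low, R2), payoffs (3, 7).
Labs Inc. gets 7 moving first and 3 moving second, so Labs Inc. prefers to move first.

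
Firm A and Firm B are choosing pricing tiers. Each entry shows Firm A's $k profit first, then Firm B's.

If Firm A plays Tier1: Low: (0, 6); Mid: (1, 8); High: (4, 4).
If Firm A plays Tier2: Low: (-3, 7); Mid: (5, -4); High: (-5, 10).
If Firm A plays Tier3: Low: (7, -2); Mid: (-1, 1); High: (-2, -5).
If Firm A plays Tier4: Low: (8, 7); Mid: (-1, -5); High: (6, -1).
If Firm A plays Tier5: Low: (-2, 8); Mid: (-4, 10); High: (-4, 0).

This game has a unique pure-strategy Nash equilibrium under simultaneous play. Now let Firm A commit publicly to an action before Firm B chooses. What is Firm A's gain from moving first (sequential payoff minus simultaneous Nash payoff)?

Firm B best-responds to each possible Firm A move:
- Tier1: Firm B compares 6, 8, 4 and picks Mid; Firm A would get 1.
- Tier2: Firm B compares 7, -4, 10 and picks High; Firm A would get -5.
- Tier3: Firm B compares -2, 1, -5 and picks Mid; Firm A would get -1.
- Tier4: Firm B compares 7, -5, -1 and picks Low; Firm A would get 8.
- Tier5: Firm B compares 8, 10, 0 and picks Mid; Firm A would get -4.
Among 1, -5, -1, 8, -4, the best is 8 at Tier4. Subgame-perfect outcome: (Tier4, Low) with payoffs (8, 7).
Under simultaneous play:
Firm A's best replies: Low→Tier4; Mid→Tier2; High→Tier4.
Firm B's best replies: Tier1→Mid; Tier2→High; Tier3→Mid; Tier4→Low; Tier5→Mid.
Only (Tier4, Low) has each player best-responding; Nash payoffs (8, 7).
Firm A's commitment gain: 8 − 8 = 0.

0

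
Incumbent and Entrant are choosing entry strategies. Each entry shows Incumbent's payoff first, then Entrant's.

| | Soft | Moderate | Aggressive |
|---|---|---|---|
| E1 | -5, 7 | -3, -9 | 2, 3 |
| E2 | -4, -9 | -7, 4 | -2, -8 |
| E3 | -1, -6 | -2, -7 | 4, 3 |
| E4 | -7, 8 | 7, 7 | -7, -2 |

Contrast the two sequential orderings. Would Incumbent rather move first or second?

second

If Incumbent leads: Entrant's best replies are E1→Soft, E2→Moderate, E3→Aggressive, E4→Soft; Incumbent's induced payoffs -5, -7, 4, -7; outcome (E3, Aggressive), payoffs (4, 3).
If Entrant leads: Incumbent's best replies are Soft→E3, Moderate→E4, Aggressive→E3; Entrant's induced payoffs -6, 7, 3; outcome (E4, Moderate), payoffs (7, 7).
Incumbent gets 4 moving first and 7 moving second, so Incumbent prefers to move second.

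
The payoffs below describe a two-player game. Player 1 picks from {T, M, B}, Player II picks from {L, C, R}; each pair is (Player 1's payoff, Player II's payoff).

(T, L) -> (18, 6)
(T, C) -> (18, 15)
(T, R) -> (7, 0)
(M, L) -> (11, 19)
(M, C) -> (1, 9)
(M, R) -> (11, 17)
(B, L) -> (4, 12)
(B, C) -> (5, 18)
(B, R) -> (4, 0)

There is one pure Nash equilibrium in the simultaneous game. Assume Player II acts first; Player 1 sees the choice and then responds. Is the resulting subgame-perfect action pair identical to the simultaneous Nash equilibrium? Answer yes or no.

no

Backward induction with Player II moving first.
- L → Player 1 plays T (best of 18, 11, 4); Player II gets 6.
- C → Player 1 plays T (best of 18, 1, 5); Player II gets 15.
- R → Player 1 plays M (best of 7, 11, 4); Player II gets 17.
Among 6, 15, 17, the best is 17 at R. Subgame-perfect outcome: (M, R) with payoffs (11, 17).
Now find the simultaneous Nash equilibrium.
Player 1's best replies: L→T; C→T; R→M.
Player II's best replies: T→C; M→L; B→C.
Only (T, C) has each player best-responding; Nash payoffs (18, 15).
Sequential outcome (M, R) differs from the Nash profile (T, C).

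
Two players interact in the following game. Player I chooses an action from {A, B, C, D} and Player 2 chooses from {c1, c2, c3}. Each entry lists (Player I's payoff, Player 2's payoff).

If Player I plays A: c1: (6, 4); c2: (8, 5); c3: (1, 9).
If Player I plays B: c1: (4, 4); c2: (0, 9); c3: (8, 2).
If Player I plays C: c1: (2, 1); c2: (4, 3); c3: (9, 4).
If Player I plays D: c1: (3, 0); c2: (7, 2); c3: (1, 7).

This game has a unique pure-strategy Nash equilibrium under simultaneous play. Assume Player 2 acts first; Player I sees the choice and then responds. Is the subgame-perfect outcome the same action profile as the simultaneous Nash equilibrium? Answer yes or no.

Solve by backward induction (Player 2 leads).
- c1 → Player I plays A (best of 6, 4, 2, 3); Player 2 gets 4.
- c2 → Player I plays A (best of 8, 0, 4, 7); Player 2 gets 5.
- c3 → Player I plays C (best of 1, 8, 9, 1); Player 2 gets 4.
Maximizing over 4, 5, 4, Player 2 chooses c2. Subgame-perfect outcome: (A, c2) with payoffs (8, 5).
Now find the simultaneous Nash equilibrium.
Player I's best replies: c1→A; c2→A; c3→C.
Player 2's best replies: A→c3; B→c2; C→c3; D→c3.
The unique mutual best reply is (C, c3), giving (9, 4).
Sequential outcome (A, c2) differs from the Nash profile (C, c3).

no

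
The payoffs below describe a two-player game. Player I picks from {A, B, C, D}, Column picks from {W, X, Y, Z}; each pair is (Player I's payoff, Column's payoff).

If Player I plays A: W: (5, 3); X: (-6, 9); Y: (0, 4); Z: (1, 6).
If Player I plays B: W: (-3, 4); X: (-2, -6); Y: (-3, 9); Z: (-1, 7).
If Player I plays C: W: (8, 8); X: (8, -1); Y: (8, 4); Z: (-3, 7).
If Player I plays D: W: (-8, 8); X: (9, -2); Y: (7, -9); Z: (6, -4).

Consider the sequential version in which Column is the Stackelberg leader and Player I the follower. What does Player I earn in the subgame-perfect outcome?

8

Backward induction with Column moving first.
- W: Player I compares 5, -3, 8, -8 and picks C; Column would get 8.
- X: Player I compares -6, -2, 8, 9 and picks D; Column would get -2.
- Y: Player I compares 0, -3, 8, 7 and picks C; Column would get 4.
- Z: Player I compares 1, -1, -3, 6 and picks D; Column would get -4.
Maximizing over 8, -2, 4, -4, Column chooses W. Subgame-perfect outcome: (C, W) with payoffs (8, 8).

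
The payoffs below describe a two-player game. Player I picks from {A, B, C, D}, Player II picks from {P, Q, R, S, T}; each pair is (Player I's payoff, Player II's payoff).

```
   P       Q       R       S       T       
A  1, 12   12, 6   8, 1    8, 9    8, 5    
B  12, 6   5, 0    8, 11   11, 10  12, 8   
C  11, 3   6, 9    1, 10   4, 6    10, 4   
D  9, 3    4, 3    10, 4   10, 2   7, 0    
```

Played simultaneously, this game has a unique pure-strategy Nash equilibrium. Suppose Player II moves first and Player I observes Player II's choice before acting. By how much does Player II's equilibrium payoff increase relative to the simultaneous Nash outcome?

6

Backward induction with Player II moving first.
- P → Player I plays B (best of 1, 12, 11, 9); Player II gets 6.
- Q → Player I plays A (best of 12, 5, 6, 4); Player II gets 6.
- R → Player I plays D (best of 8, 8, 1, 10); Player II gets 4.
- S → Player I plays B (best of 8, 11, 4, 10); Player II gets 10.
- T → Player I plays B (best of 8, 12, 10, 7); Player II gets 8.
Among 6, 6, 4, 10, 8, the best is 10 at S. Subgame-perfect outcome: (B, S) with payoffs (11, 10).
Under simultaneous play:
Player I's best replies: P→B; Q→A; R→D; S→B; T→B.
Player II's best replies: A→P; B→R; C→R; D→R.
The unique mutual best reply is (D, R), giving (10, 4).
Player II's commitment gain: 10 − 4 = 6.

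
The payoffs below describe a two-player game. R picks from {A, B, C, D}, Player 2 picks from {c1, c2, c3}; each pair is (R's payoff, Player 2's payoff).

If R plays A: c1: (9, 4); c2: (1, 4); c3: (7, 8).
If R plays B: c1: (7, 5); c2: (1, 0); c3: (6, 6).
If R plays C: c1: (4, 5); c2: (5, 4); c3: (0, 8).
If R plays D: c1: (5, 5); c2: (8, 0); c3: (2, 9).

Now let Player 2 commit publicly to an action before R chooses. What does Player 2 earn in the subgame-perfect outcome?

R best-responds to each possible Player 2 move:
- c1: R compares 9, 7, 4, 5 and picks A; Player 2 would get 4.
- c2: R compares 1, 1, 5, 8 and picks D; Player 2 would get 0.
- c3: R compares 7, 6, 0, 2 and picks A; Player 2 would get 8.
Maximizing over 4, 0, 8, Player 2 chooses c3. Subgame-perfect outcome: (A, c3) with payoffs (7, 8).

8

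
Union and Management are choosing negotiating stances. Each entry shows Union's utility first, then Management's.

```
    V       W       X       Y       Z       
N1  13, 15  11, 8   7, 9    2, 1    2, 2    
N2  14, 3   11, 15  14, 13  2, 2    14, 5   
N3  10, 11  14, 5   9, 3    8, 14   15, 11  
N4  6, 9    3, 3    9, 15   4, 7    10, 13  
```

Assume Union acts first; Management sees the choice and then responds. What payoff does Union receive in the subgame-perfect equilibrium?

Management best-responds to each possible Union move:
- N1: BR = V, leader payoff 13.
- N2: BR = W, leader payoff 11.
- N3: BR = Y, leader payoff 8.
- N4: BR = X, leader payoff 9.
Union's induced payoffs are 13, 11, 8, 9, so Union commits to N1. Subgame-perfect outcome: (N1, V) with payoffs (13, 15).

13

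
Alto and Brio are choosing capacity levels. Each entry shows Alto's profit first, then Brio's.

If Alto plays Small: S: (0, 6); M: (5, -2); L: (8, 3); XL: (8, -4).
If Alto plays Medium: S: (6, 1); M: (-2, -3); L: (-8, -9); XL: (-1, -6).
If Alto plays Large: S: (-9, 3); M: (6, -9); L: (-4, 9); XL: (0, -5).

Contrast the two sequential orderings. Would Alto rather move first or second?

second

If Alto leads: Brio's best replies are Small→S, Medium→S, Large→L; Alto's induced payoffs 0, 6, -4; outcome (Medium, S), payoffs (6, 1).
If Brio leads: Alto's best replies are S→Medium, M→Large, L→Small, XL→Small; Brio's induced payoffs 1, -9, 3, -4; outcome (Small, L), payoffs (8, 3).
Alto gets 6 moving first and 8 moving second, so Alto prefers to move second.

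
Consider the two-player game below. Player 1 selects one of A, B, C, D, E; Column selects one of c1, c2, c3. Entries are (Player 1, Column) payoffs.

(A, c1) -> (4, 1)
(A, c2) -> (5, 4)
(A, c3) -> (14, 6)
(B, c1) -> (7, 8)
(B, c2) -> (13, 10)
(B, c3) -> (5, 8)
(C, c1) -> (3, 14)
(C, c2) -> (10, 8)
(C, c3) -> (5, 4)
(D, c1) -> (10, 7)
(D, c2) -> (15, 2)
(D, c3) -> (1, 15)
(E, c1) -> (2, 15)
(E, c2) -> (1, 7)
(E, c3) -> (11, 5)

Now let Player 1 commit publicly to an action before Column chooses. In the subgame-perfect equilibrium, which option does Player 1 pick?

Column best-responds to each possible Player 1 move:
- A: Column compares 1, 4, 6 and picks c3; Player 1 would get 14.
- B: Column compares 8, 10, 8 and picks c2; Player 1 would get 13.
- C: Column compares 14, 8, 4 and picks c1; Player 1 would get 3.
- D: Column compares 7, 2, 15 and picks c3; Player 1 would get 1.
- E: Column compares 15, 7, 5 and picks c1; Player 1 would get 2.
Player 1's induced payoffs are 14, 13, 3, 1, 2, so Player 1 commits to A. Subgame-perfect outcome: (A, c3) with payoffs (14, 6).

A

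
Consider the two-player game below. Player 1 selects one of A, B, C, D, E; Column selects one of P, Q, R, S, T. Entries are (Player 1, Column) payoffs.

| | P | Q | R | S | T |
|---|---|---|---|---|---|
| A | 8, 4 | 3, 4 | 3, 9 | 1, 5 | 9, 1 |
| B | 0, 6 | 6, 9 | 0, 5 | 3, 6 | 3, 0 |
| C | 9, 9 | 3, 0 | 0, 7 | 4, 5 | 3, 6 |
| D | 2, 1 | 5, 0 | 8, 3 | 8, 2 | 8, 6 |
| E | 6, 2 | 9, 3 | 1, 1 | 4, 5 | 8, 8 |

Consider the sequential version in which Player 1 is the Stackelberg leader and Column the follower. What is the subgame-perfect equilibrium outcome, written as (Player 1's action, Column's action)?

Column best-responds to each possible Player 1 move:
- A: Column compares 4, 4, 9, 5, 1 and picks R; Player 1 would get 3.
- B: Column compares 6, 9, 5, 6, 0 and picks Q; Player 1 would get 6.
- C: Column compares 9, 0, 7, 5, 6 and picks P; Player 1 would get 9.
- D: Column compares 1, 0, 3, 2, 6 and picks T; Player 1 would get 8.
- E: Column compares 2, 3, 1, 5, 8 and picks T; Player 1 would get 8.
Among 3, 6, 9, 8, 8, the best is 9 at C. Subgame-perfect outcome: (C, P) with payoffs (9, 9).

(C, P)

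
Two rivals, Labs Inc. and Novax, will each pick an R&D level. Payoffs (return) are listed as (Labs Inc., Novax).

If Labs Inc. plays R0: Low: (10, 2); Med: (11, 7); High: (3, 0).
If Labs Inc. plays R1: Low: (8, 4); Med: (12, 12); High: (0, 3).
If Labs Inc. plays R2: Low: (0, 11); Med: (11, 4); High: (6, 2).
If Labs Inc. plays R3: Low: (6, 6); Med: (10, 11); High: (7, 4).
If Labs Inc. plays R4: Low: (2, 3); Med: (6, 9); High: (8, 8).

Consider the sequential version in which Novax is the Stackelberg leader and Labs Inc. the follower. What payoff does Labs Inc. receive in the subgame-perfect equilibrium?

Solve by backward induction (Novax leads).
- Low: BR = R0, leader payoff 2.
- Med: BR = R1, leader payoff 12.
- High: BR = R4, leader payoff 8.
Maximizing over 2, 12, 8, Novax chooses Med. Subgame-perfect outcome: (R1, Med) with payoffs (12, 12).

12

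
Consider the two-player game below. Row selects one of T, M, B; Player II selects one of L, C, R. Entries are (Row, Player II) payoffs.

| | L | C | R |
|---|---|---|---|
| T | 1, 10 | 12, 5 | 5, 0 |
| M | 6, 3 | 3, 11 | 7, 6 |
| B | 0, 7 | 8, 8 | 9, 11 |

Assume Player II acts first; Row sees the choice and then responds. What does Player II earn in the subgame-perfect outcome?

11

Work backward from Row's decision.
- L → Row plays M (best of 1, 6, 0); Player II gets 3.
- C → Row plays T (best of 12, 3, 8); Player II gets 5.
- R → Row plays B (best of 5, 7, 9); Player II gets 11.
Maximizing over 3, 5, 11, Player II chooses R. Subgame-perfect outcome: (B, R) with payoffs (9, 11).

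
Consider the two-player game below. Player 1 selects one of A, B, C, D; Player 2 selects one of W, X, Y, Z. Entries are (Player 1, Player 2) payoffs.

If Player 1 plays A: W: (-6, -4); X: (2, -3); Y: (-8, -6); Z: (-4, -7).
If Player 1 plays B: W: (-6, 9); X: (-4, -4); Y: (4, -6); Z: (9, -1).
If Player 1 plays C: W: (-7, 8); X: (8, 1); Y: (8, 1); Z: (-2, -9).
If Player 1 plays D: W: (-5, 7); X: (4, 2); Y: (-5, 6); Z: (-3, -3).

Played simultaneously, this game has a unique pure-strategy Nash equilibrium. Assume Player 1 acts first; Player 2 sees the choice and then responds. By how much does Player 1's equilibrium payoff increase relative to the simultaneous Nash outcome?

7

Backward induction with Player 1 moving first.
- A: BR = X, leader payoff 2.
- B: BR = W, leader payoff -6.
- C: BR = W, leader payoff -7.
- D: BR = W, leader payoff -5.
Player 1's induced payoffs are 2, -6, -7, -5, so Player 1 commits to A. Subgame-perfect outcome: (A, X) with payoffs (2, -3).
For the simultaneous game, intersect best replies.
Player 1's best replies: W→D; X→C; Y→C; Z→B.
Player 2's best replies: A→X; B→W; C→W; D→W.
The unique mutual best reply is (D, W), giving (-5, 7).
Player 1's commitment gain: 2 − -5 = 7.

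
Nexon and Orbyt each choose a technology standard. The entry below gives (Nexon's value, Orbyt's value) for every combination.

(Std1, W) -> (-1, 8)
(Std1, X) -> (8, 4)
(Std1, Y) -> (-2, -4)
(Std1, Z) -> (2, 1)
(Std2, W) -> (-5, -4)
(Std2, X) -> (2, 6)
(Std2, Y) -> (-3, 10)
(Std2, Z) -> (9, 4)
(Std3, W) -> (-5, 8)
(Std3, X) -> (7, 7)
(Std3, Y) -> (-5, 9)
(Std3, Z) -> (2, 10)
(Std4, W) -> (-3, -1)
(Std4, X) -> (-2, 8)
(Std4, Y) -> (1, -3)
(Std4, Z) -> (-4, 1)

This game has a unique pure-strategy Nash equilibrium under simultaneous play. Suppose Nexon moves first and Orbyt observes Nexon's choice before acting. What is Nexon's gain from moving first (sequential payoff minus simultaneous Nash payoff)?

Orbyt best-responds to each possible Nexon move:
- Std1 → Orbyt plays W (best of 8, 4, -4, 1); Nexon gets -1.
- Std2 → Orbyt plays Y (best of -4, 6, 10, 4); Nexon gets -3.
- Std3 → Orbyt plays Z (best of 8, 7, 9, 10); Nexon gets 2.
- Std4 → Orbyt plays X (best of -1, 8, -3, 1); Nexon gets -2.
Maximizing over -1, -3, 2, -2, Nexon chooses Std3. Subgame-perfect outcome: (Std3, Z) with payoffs (2, 10).
Under simultaneous play:
Nexon's best replies: W→Std1; X→Std1; Y→Std4; Z→Std2.
Orbyt's best replies: Std1→W; Std2→Y; Std3→Z; Std4→X.
The unique mutual best reply is (Std1, W), giving (-1, 8).
Nexon's commitment gain: 2 − -1 = 3.

3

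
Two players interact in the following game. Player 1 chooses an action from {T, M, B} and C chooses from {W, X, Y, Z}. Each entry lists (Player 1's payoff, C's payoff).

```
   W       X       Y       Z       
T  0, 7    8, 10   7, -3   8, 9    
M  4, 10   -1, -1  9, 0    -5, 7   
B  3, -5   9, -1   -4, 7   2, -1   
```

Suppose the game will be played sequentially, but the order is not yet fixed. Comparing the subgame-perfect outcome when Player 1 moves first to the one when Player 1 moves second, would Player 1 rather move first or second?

first

If Player 1 leads: C's best replies are T→X, M→W, B→Y; Player 1's induced payoffs 8, 4, -4; outcome (T, X), payoffs (8, 10).
If C leads: Player 1's best replies are W→M, X→B, Y→M, Z→T; C's induced payoffs 10, -1, 0, 9; outcome (M, W), payoffs (4, 10).
Player 1 gets 8 moving first and 4 moving second, so Player 1 prefers to move first.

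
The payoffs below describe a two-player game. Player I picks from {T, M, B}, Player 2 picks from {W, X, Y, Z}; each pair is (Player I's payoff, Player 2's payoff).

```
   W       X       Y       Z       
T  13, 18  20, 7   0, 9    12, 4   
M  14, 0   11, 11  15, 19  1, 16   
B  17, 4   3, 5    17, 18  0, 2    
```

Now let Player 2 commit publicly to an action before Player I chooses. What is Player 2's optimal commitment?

Y

Solve by backward induction (Player 2 leads).
- W: Player I compares 13, 14, 17 and picks B; Player 2 would get 4.
- X: Player I compares 20, 11, 3 and picks T; Player 2 would get 7.
- Y: Player I compares 0, 15, 17 and picks B; Player 2 would get 18.
- Z: Player I compares 12, 1, 0 and picks T; Player 2 would get 4.
Player 2's induced payoffs are 4, 7, 18, 4, so Player 2 commits to Y. Subgame-perfect outcome: (B, Y) with payoffs (17, 18).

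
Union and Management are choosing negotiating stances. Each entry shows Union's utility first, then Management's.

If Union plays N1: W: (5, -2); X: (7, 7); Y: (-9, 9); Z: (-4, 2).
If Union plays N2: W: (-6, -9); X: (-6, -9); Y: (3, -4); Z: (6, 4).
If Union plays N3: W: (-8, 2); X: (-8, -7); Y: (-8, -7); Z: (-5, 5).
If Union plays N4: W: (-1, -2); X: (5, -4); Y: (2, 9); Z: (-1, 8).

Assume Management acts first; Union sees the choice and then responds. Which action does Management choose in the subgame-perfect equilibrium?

Work backward from Union's decision.
- W: Union compares 5, -6, -8, -1 and picks N1; Management would get -2.
- X: Union compares 7, -6, -8, 5 and picks N1; Management would get 7.
- Y: Union compares -9, 3, -8, 2 and picks N2; Management would get -4.
- Z: Union compares -4, 6, -5, -1 and picks N2; Management would get 4.
Maximizing over -2, 7, -4, 4, Management chooses X. Subgame-perfect outcome: (N1, X) with payoffs (7, 7).

X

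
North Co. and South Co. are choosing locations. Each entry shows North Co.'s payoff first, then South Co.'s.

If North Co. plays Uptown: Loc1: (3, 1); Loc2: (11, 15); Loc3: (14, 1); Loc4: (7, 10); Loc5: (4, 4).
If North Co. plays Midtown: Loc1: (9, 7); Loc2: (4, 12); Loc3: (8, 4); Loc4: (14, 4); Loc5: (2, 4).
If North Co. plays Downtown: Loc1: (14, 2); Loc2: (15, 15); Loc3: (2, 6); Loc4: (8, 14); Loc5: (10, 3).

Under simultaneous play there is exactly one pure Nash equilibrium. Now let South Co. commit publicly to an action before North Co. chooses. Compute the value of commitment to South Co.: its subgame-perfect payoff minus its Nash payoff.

0

North Co. best-responds to each possible South Co. move:
- Loc1: BR = Downtown, leader payoff 2.
- Loc2: BR = Downtown, leader payoff 15.
- Loc3: BR = Uptown, leader payoff 1.
- Loc4: BR = Midtown, leader payoff 4.
- Loc5: BR = Downtown, leader payoff 3.
Among 2, 15, 1, 4, 3, the best is 15 at Loc2. Subgame-perfect outcome: (Downtown, Loc2) with payoffs (15, 15).
For the simultaneous game, intersect best replies.
North Co.'s best replies: Loc1→Downtown; Loc2→Downtown; Loc3→Uptown; Loc4→Midtown; Loc5→Downtown.
South Co.'s best replies: Uptown→Loc2; Midtown→Loc2; Downtown→Loc2.
Only (Downtown, Loc2) has each player best-responding; Nash payoffs (15, 15).
South Co.'s commitment gain: 15 − 15 = 0.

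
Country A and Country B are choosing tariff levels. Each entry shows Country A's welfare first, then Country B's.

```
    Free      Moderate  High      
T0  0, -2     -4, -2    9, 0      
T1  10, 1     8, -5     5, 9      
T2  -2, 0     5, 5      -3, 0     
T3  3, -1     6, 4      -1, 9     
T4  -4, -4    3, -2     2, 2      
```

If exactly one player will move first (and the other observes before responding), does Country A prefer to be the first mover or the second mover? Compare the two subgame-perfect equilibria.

If Country A leads: Country B's best replies are T0→High, T1→High, T2→Moderate, T3→High, T4→High; Country A's induced payoffs 9, 5, 5, -1, 2; outcome (T0, High), payoffs (9, 0).
If Country B leads: Country A's best replies are Free→T1, Moderate→T1, High→T0; Country B's induced payoffs 1, -5, 0; outcome (T1, Free), payoffs (10, 1).
Country A gets 9 moving first and 10 moving second, so Country A prefers to move second.

second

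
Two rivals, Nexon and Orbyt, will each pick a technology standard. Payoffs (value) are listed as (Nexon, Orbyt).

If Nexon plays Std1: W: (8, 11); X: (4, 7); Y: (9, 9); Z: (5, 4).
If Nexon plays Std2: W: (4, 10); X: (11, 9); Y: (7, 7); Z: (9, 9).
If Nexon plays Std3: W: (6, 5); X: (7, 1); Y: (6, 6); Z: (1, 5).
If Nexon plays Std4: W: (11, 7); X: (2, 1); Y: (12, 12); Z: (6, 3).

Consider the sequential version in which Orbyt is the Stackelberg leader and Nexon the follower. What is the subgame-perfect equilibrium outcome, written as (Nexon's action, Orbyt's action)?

(Std4, Y)

Solve by backward induction (Orbyt leads).
- W: BR = Std4, leader payoff 7.
- X: BR = Std2, leader payoff 9.
- Y: BR = Std4, leader payoff 12.
- Z: BR = Std2, leader payoff 9.
Among 7, 9, 12, 9, the best is 12 at Y. Subgame-perfect outcome: (Std4, Y) with payoffs (12, 12).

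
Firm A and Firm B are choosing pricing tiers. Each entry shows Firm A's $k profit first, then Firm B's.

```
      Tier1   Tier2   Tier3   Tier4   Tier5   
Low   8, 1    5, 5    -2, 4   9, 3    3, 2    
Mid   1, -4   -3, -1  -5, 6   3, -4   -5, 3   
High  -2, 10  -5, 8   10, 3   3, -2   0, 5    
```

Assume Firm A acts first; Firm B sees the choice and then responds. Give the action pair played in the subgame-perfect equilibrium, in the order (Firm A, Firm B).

Firm B best-responds to each possible Firm A move:
- Low → Firm B plays Tier2 (best of 1, 5, 4, 3, 2); Firm A gets 5.
- Mid → Firm B plays Tier3 (best of -4, -1, 6, -4, 3); Firm A gets -5.
- High → Firm B plays Tier1 (best of 10, 8, 3, -2, 5); Firm A gets -2.
Firm A's induced payoffs are 5, -5, -2, so Firm A commits to Low. Subgame-perfect outcome: (Low, Tier2) with payoffs (5, 5).

(Low, Tier2)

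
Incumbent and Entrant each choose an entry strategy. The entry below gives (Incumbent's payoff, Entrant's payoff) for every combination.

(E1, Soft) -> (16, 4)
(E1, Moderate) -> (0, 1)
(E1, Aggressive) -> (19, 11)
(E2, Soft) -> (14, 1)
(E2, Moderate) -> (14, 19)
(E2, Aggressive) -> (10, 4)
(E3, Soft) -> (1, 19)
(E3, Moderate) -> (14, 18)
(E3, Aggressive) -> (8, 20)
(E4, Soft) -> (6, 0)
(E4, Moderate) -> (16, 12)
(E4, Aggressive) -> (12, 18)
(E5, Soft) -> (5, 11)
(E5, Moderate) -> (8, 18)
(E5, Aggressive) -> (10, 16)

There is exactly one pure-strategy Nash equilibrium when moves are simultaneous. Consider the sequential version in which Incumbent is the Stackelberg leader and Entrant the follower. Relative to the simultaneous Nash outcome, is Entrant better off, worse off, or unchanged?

Solve by backward induction (Incumbent leads).
- E1 → Entrant plays Aggressive (best of 4, 1, 11); Incumbent gets 19.
- E2 → Entrant plays Moderate (best of 1, 19, 4); Incumbent gets 14.
- E3 → Entrant plays Aggressive (best of 19, 18, 20); Incumbent gets 8.
- E4 → Entrant plays Aggressive (best of 0, 12, 18); Incumbent gets 12.
- E5 → Entrant plays Moderate (best of 11, 18, 16); Incumbent gets 8.
Incumbent's induced payoffs are 19, 14, 8, 12, 8, so Incumbent commits to E1. Subgame-perfect outcome: (E1, Aggressive) with payoffs (19, 11).
For the simultaneous game, intersect best replies.
Incumbent's best replies: Soft→E1; Moderate→E4; Aggressive→E1.
Entrant's best replies: E1→Aggressive; E2→Moderate; E3→Aggressive; E4→Aggressive; E5→Moderate.
The unique mutual best reply is (E1, Aggressive), giving (19, 11).
Entrant earns 11 sequentially versus 11 at the Nash outcome: unchanged.

unchanged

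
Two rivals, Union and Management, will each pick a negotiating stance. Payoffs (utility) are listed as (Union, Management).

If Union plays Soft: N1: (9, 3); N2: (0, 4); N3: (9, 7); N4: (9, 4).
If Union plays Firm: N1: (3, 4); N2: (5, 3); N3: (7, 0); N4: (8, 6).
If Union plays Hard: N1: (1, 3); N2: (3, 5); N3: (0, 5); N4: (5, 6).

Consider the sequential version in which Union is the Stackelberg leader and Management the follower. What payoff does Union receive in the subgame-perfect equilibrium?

9

Backward induction with Union moving first.
- Soft → Management plays N3 (best of 3, 4, 7, 4); Union gets 9.
- Firm → Management plays N4 (best of 4, 3, 0, 6); Union gets 8.
- Hard → Management plays N4 (best of 3, 5, 5, 6); Union gets 5.
Union's induced payoffs are 9, 8, 5, so Union commits to Soft. Subgame-perfect outcome: (Soft, N3) with payoffs (9, 7).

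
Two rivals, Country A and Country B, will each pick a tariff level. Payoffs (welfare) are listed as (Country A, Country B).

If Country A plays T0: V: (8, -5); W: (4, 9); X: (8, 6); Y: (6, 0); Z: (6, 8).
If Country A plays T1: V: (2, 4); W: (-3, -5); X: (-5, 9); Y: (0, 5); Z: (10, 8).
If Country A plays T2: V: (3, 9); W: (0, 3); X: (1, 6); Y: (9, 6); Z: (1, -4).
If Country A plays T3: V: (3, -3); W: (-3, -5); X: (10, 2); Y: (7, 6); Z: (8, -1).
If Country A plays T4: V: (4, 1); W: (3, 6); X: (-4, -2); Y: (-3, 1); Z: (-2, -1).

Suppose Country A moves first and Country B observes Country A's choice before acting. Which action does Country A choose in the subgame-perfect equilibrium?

T3

Solve by backward induction (Country A leads).
- T0 → Country B plays W (best of -5, 9, 6, 0, 8); Country A gets 4.
- T1 → Country B plays X (best of 4, -5, 9, 5, 8); Country A gets -5.
- T2 → Country B plays V (best of 9, 3, 6, 6, -4); Country A gets 3.
- T3 → Country B plays Y (best of -3, -5, 2, 6, -1); Country A gets 7.
- T4 → Country B plays W (best of 1, 6, -2, 1, -1); Country A gets 3.
Maximizing over 4, -5, 3, 7, 3, Country A chooses T3. Subgame-perfect outcome: (T3, Y) with payoffs (7, 6).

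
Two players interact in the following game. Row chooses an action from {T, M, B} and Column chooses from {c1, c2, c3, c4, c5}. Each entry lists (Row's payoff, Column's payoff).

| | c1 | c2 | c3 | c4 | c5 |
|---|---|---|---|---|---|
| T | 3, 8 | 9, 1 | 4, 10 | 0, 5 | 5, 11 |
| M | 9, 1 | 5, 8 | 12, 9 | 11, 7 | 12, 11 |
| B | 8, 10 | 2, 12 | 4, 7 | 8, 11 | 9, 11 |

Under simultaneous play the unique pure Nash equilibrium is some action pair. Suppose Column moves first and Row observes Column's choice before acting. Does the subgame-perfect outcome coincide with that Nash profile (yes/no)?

yes

Backward induction with Column moving first.
- c1: BR = M, leader payoff 1.
- c2: BR = T, leader payoff 1.
- c3: BR = M, leader payoff 9.
- c4: BR = M, leader payoff 7.
- c5: BR = M, leader payoff 11.
Column's induced payoffs are 1, 1, 9, 7, 11, so Column commits to c5. Subgame-perfect outcome: (M, c5) with payoffs (12, 11).
Now find the simultaneous Nash equilibrium.
Row's best replies: c1→M; c2→T; c3→M; c4→M; c5→M.
Column's best replies: T→c5; M→c5; B→c2.
Only (M, c5) has each player best-responding; Nash payoffs (12, 11).
Sequential outcome (M, c5) coincides with the Nash profile (M, c5).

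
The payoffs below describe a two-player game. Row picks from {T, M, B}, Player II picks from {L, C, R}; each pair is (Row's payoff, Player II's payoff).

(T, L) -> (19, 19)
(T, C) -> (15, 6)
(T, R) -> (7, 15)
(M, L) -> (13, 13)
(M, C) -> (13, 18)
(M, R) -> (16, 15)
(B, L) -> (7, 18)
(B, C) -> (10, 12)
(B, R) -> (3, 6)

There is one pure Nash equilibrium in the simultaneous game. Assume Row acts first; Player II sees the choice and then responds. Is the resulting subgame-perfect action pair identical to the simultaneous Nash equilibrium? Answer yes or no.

yes

Player II best-responds to each possible Row move:
- T → Player II plays L (best of 19, 6, 15); Row gets 19.
- M → Player II plays C (best of 13, 18, 15); Row gets 13.
- B → Player II plays L (best of 18, 12, 6); Row gets 7.
Maximizing over 19, 13, 7, Row chooses T. Subgame-perfect outcome: (T, L) with payoffs (19, 19).
Now find the simultaneous Nash equilibrium.
Row's best replies: L→T; C→T; R→M.
Player II's best replies: T→L; M→C; B→L.
The unique mutual best reply is (T, L), giving (19, 19).
Sequential outcome (T, L) coincides with the Nash profile (T, L).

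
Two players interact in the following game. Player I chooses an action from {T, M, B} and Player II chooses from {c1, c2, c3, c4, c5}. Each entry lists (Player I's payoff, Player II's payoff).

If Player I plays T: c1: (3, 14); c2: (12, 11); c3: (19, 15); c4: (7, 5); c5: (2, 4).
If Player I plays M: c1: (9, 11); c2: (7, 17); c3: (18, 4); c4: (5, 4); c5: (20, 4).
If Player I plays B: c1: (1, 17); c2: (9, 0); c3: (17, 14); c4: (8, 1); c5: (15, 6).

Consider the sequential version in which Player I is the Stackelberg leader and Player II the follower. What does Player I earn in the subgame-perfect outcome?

19

Player II best-responds to each possible Player I move:
- T → Player II plays c3 (best of 14, 11, 15, 5, 4); Player I gets 19.
- M → Player II plays c2 (best of 11, 17, 4, 4, 4); Player I gets 7.
- B → Player II plays c1 (best of 17, 0, 14, 1, 6); Player I gets 1.
Player I's induced payoffs are 19, 7, 1, so Player I commits to T. Subgame-perfect outcome: (T, c3) with payoffs (19, 15).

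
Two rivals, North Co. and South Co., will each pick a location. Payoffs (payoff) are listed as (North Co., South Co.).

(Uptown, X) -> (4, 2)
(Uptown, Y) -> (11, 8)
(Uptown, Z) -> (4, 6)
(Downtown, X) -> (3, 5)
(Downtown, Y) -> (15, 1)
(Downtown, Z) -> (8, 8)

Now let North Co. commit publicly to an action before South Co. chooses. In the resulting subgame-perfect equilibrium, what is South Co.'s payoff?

Backward induction with North Co. moving first.
- Uptown: BR = Y, leader payoff 11.
- Downtown: BR = Z, leader payoff 8.
North Co.'s induced payoffs are 11, 8, so North Co. commits to Uptown. Subgame-perfect outcome: (Uptown, Y) with payoffs (11, 8).

8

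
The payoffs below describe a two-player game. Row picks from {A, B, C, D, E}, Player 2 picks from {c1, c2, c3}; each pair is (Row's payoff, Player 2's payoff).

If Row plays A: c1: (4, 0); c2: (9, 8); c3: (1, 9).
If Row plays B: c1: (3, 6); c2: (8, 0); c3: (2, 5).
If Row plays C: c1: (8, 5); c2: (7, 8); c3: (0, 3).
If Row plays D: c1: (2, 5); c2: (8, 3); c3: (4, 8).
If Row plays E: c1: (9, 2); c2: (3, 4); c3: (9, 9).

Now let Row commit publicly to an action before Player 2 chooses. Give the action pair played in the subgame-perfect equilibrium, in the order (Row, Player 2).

Backward induction with Row moving first.
- A → Player 2 plays c3 (best of 0, 8, 9); Row gets 1.
- B → Player 2 plays c1 (best of 6, 0, 5); Row gets 3.
- C → Player 2 plays c2 (best of 5, 8, 3); Row gets 7.
- D → Player 2 plays c3 (best of 5, 3, 8); Row gets 4.
- E → Player 2 plays c3 (best of 2, 4, 9); Row gets 9.
Row's induced payoffs are 1, 3, 7, 4, 9, so Row commits to E. Subgame-perfect outcome: (E, c3) with payoffs (9, 9).

(E, c3)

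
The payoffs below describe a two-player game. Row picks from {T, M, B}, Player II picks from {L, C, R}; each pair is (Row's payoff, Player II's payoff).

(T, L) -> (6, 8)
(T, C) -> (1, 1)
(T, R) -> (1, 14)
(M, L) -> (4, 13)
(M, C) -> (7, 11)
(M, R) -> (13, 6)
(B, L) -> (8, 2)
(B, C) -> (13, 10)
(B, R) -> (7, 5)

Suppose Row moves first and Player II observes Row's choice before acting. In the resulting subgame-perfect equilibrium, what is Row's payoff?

13

Backward induction with Row moving first.
- T: BR = R, leader payoff 1.
- M: BR = L, leader payoff 4.
- B: BR = C, leader payoff 13.
Maximizing over 1, 4, 13, Row chooses B. Subgame-perfect outcome: (B, C) with payoffs (13, 10).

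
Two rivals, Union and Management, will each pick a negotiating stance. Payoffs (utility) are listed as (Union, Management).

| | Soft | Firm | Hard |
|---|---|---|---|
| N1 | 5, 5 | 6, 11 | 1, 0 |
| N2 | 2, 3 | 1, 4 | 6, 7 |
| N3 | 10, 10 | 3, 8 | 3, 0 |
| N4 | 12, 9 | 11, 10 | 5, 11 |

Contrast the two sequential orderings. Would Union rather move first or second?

If Union leads: Management's best replies are N1→Firm, N2→Hard, N3→Soft, N4→Hard; Union's induced payoffs 6, 6, 10, 5; outcome (N3, Soft), payoffs (10, 10).
If Management leads: Union's best replies are Soft→N4, Firm→N4, Hard→N2; Management's induced payoffs 9, 10, 7; outcome (N4, Firm), payoffs (11, 10).
Union gets 10 moving first and 11 moving second, so Union prefers to move second.

second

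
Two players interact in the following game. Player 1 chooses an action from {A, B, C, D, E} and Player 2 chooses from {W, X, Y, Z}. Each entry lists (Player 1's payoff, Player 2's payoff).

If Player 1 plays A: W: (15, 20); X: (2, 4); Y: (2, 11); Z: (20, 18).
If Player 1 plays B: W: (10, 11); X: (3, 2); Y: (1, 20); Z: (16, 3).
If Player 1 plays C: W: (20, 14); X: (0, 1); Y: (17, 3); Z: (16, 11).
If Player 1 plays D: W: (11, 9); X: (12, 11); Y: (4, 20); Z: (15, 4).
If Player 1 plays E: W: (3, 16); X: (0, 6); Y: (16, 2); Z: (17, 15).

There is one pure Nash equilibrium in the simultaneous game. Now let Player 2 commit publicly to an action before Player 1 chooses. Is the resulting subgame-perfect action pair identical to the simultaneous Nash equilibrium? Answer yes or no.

no

Player 1 best-responds to each possible Player 2 move:
- W: BR = C, leader payoff 14.
- X: BR = D, leader payoff 11.
- Y: BR = C, leader payoff 3.
- Z: BR = A, leader payoff 18.
Among 14, 11, 3, 18, the best is 18 at Z. Subgame-perfect outcome: (A, Z) with payoffs (20, 18).
Under simultaneous play:
Player 1's best replies: W→C; X→D; Y→C; Z→A.
Player 2's best replies: A→W; B→Y; C→W; D→Y; E→W.
The unique mutual best reply is (C, W), giving (20, 14).
Sequential outcome (A, Z) differs from the Nash profile (C, W).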